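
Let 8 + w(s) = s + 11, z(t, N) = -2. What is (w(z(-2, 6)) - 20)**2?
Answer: 361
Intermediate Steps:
w(s) = 3 + s (w(s) = -8 + (s + 11) = -8 + (11 + s) = 3 + s)
(w(z(-2, 6)) - 20)**2 = ((3 - 2) - 20)**2 = (1 - 20)**2 = (-19)**2 = 361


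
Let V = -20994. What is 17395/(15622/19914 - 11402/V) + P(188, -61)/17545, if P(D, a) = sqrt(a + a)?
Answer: 202011283495/15417436 + I*sqrt(122)/17545 ≈ 13103.0 + 0.00062954*I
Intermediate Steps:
P(D, a) = sqrt(2)*sqrt(a) (P(D, a) = sqrt(2*a) = sqrt(2)*sqrt(a))
17395/(15622/19914 - 11402/V) + P(188, -61)/17545 = 17395/(15622/19914 - 11402/(-20994)) + (sqrt(2)*sqrt(-61))/17545 = 17395/(15622*(1/19914) - 11402*(-1/20994)) + (sqrt(2)*(I*sqrt(61)))*(1/17545) = 17395/(7811/9957 + 5701/10497) + (I*sqrt(122))*(1/17545) = 17395/(15417436/11613181) + I*sqrt(122)/17545 = 17395*(11613181/15417436) + I*sqrt(122)/17545 = 202011283495/15417436 + I*sqrt(122)/17545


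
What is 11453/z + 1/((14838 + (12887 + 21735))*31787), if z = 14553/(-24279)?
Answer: -20817780018663247/1089524218860 ≈ -19107.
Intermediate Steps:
z = -4851/8093 (z = 14553*(-1/24279) = -4851/8093 ≈ -0.59941)
11453/z + 1/((14838 + (12887 + 21735))*31787) = 11453/(-4851/8093) + 1/((14838 + (12887 + 21735))*31787) = 11453*(-8093/4851) + (1/31787)/(14838 + 34622) = -92689129/4851 + (1/31787)/49460 = -92689129/4851 + (1/49460)*(1/31787) = -92689129/4851 + 1/1572185020 = -20817780018663247/1089524218860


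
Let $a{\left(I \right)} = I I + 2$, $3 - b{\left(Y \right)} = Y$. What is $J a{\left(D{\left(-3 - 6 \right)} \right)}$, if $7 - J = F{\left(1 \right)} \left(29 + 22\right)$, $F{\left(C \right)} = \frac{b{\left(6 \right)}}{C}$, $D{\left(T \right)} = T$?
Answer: $13280$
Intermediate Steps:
$b{\left(Y \right)} = 3 - Y$
$a{\left(I \right)} = 2 + I^{2}$ ($a{\left(I \right)} = I^{2} + 2 = 2 + I^{2}$)
$F{\left(C \right)} = - \frac{3}{C}$ ($F{\left(C \right)} = \frac{3 - 6}{C} = - \frac{3}{C}$)
$J = 160$ ($J = 7 - - \frac{3}{1} \left(29 + 22\right) = 7 - \left(-3\right) 1 \cdot 51 = 7 - \left(-3\right) 51 = 7 - -153 = 7 + 153 = 160$)
$J a{\left(D{\left(-3 - 6 \right)} \right)} = 160 \left(2 + \left(-3 - 6\right)^{2}\right) = 160 \left(2 + \left(-9\right)^{2}\right) = 160 \left(2 + 81\right) = 160 \cdot 83 = 13280$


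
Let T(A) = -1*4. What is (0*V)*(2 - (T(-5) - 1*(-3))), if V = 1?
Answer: 0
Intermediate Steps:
T(A) = -4
(0*V)*(2 - (T(-5) - 1*(-3))) = (0*1)*(2 - (-4 - 1*(-3))) = 0*(2 - (-4 + 3)) = 0*(2 - 1*(-1)) = 0*(2 + 1) = 0*3 = 0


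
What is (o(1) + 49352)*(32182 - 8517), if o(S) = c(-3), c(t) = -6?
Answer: 1167773090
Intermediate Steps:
o(S) = -6
(o(1) + 49352)*(32182 - 8517) = (-6 + 49352)*(32182 - 8517) = 49346*23665 = 1167773090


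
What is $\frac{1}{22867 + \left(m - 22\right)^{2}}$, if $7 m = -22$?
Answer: $\frac{49}{1151459} \approx 4.2555 \cdot 10^{-5}$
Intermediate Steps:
$m = - \frac{22}{7}$ ($m = \frac{1}{7} \left(-22\right) = - \frac{22}{7} \approx -3.1429$)
$\frac{1}{22867 + \left(m - 22\right)^{2}} = \frac{1}{22867 + \left(- \frac{22}{7} - 22\right)^{2}} = \frac{1}{22867 + \left(- \frac{176}{7}\right)^{2}} = \frac{1}{22867 + \frac{30976}{49}} = \frac{1}{\frac{1151459}{49}} = \frac{49}{1151459}$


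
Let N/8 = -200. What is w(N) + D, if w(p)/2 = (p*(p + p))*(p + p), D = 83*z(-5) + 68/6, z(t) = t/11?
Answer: -1081344000871/33 ≈ -3.2768e+10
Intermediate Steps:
N = -1600 (N = 8*(-200) = -1600)
z(t) = t/11 (z(t) = t*(1/11) = t/11)
D = -871/33 (D = 83*((1/11)*(-5)) + 68/6 = 83*(-5/11) + 68*(⅙) = -415/11 + 34/3 = -871/33 ≈ -26.394)
w(p) = 8*p³ (w(p) = 2*((p*(p + p))*(p + p)) = 2*((p*(2*p))*(2*p)) = 2*((2*p²)*(2*p)) = 2*(4*p³) = 8*p³)
w(N) + D = 8*(-1600)³ - 871/33 = 8*(-4096000000) - 871/33 = -32768000000 - 871/33 = -1081344000871/33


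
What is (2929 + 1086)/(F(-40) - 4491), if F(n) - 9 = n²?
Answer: -365/262 ≈ -1.3931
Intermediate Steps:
F(n) = 9 + n²
(2929 + 1086)/(F(-40) - 4491) = (2929 + 1086)/((9 + (-40)²) - 4491) = 4015/((9 + 1600) - 4491) = 4015/(1609 - 4491) = 4015/(-2882) = 4015*(-1/2882) = -365/262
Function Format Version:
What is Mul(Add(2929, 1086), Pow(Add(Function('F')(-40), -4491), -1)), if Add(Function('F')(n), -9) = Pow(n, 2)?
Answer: Rational(-365, 262) ≈ -1.3931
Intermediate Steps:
Function('F')(n) = Add(9, Pow(n, 2))
Mul(Add(2929, 1086), Pow(Add(Function('F')(-40), -4491), -1)) = Mul(Add(2929, 1086), Pow(Add(Add(9, Pow(-40, 2)), -4491), -1)) = Mul(4015, Pow(Add(Add(9, 1600), -4491), -1)) = Mul(4015, Pow(Add(1609, -4491), -1)) = Mul(4015, Pow(-2882, -1)) = Mul(4015, Rational(-1, 2882)) = Rational(-365, 262)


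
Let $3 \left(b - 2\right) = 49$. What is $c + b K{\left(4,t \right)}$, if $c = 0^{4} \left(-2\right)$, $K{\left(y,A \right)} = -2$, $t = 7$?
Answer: $- \frac{110}{3} \approx -36.667$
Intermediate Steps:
$c = 0$ ($c = 0 \left(-2\right) = 0$)
$b = \frac{55}{3}$ ($b = 2 + \frac{1}{3} \cdot 49 = 2 + \frac{49}{3} = \frac{55}{3} \approx 18.333$)
$c + b K{\left(4,t \right)} = 0 + \frac{55}{3} \left(-2\right) = 0 - \frac{110}{3} = - \frac{110}{3}$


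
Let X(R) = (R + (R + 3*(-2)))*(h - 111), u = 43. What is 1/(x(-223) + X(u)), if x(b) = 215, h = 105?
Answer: -1/265 ≈ -0.0037736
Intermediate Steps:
X(R) = 36 - 12*R (X(R) = (R + (R + 3*(-2)))*(105 - 111) = (R + (R - 6))*(-6) = (R + (-6 + R))*(-6) = (-6 + 2*R)*(-6) = 36 - 12*R)
1/(x(-223) + X(u)) = 1/(215 + (36 - 12*43)) = 1/(215 + (36 - 516)) = 1/(215 - 480) = 1/(-265) = -1/265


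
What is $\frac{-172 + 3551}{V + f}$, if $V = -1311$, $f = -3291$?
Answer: $- \frac{3379}{4602} \approx -0.73425$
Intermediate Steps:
$\frac{-172 + 3551}{V + f} = \frac{-172 + 3551}{-1311 - 3291} = \frac{3379}{-4602} = 3379 \left(- \frac{1}{4602}\right) = - \frac{3379}{4602}$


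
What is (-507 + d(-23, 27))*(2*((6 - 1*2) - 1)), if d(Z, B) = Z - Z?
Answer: -3042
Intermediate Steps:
d(Z, B) = 0
(-507 + d(-23, 27))*(2*((6 - 1*2) - 1)) = (-507 + 0)*(2*((6 - 1*2) - 1)) = -1014*((6 - 2) - 1) = -1014*(4 - 1) = -1014*3 = -507*6 = -3042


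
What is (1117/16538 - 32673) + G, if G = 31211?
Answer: -24177439/16538 ≈ -1461.9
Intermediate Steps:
(1117/16538 - 32673) + G = (1117/16538 - 32673) + 31211 = -540344957/16538 + 31211 = -24177439/16538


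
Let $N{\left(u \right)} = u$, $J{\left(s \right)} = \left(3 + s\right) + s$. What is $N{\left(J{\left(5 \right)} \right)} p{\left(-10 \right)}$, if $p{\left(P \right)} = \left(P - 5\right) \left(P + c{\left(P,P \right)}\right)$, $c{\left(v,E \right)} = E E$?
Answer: $-17550$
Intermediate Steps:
$c{\left(v,E \right)} = E^{2}$
$J{\left(s \right)} = 3 + 2 s$
$p{\left(P \right)} = \left(-5 + P\right) \left(P + P^{2}\right)$ ($p{\left(P \right)} = \left(P - 5\right) \left(P + P^{2}\right) = \left(-5 + P\right) \left(P + P^{2}\right)$)
$N{\left(J{\left(5 \right)} \right)} p{\left(-10 \right)} = \left(3 + 2 \cdot 5\right) \left(- 10 \left(-5 + \left(-10\right)^{2} - -40\right)\right) = \left(3 + 10\right) \left(- 10 \left(-5 + 100 + 40\right)\right) = 13 \left(\left(-10\right) 135\right) = 13 \left(-1350\right) = -17550$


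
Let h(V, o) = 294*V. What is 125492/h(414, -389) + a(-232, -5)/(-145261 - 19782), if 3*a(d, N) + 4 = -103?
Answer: 5178979340/5022093447 ≈ 1.0312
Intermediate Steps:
a(d, N) = -107/3 (a(d, N) = -4/3 + (1/3)*(-103) = -4/3 - 103/3 = -107/3)
125492/h(414, -389) + a(-232, -5)/(-145261 - 19782) = 125492/((294*414)) - 107/(3*(-145261 - 19782)) = 125492/121716 - 107/3/(-165043) = 125492*(1/121716) - 107/3*(-1/165043) = 31373/30429 + 107/495129 = 5178979340/5022093447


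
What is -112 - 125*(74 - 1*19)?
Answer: -6987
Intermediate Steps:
-112 - 125*(74 - 1*19) = -112 - 125*(74 - 19) = -112 - 125*55 = -112 - 6875 = -6987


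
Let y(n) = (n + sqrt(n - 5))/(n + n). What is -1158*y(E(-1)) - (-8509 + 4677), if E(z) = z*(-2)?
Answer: 3253 - 579*I*sqrt(3)/2 ≈ 3253.0 - 501.43*I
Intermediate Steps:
E(z) = -2*z
y(n) = (n + sqrt(-5 + n))/(2*n) (y(n) = (n + sqrt(-5 + n))/((2*n)) = (n + sqrt(-5 + n))*(1/(2*n)) = (n + sqrt(-5 + n))/(2*n))
-1158*y(E(-1)) - (-8509 + 4677) = -579*(-2*(-1) + sqrt(-5 - 2*(-1)))/((-2*(-1))) - (-8509 + 4677) = -579*(2 + sqrt(-5 + 2))/2 - 1*(-3832) = -579*(2 + sqrt(-3))/2 + 3832 = -579*(2 + I*sqrt(3))/2 + 3832 = -1158*(1/2 + I*sqrt(3)/4) + 3832 = (-579 - 579*I*sqrt(3)/2) + 3832 = 3253 - 579*I*sqrt(3)/2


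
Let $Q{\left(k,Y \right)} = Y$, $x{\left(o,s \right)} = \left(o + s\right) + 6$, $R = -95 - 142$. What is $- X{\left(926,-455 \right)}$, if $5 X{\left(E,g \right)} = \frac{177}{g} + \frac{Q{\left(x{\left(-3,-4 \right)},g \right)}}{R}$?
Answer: $- \frac{165076}{539175} \approx -0.30616$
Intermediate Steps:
$R = -237$
$x{\left(o,s \right)} = 6 + o + s$
$X{\left(E,g \right)} = - \frac{g}{1185} + \frac{177}{5 g}$ ($X{\left(E,g \right)} = \frac{\frac{177}{g} + \frac{g}{-237}}{5} = \frac{\frac{177}{g} + g \left(- \frac{1}{237}\right)}{5} = \frac{\frac{177}{g} - \frac{g}{237}}{5} = - \frac{g}{1185} + \frac{177}{5 g}$)
$- X{\left(926,-455 \right)} = - \frac{41949 - \left(-455\right)^{2}}{1185 \left(-455\right)} = - \frac{\left(-1\right) \left(41949 - 207025\right)}{1185 \cdot 455} = - \frac{\left(-1\right) \left(-165076\right)}{1185 \cdot 455} = \left(-1\right) \frac{165076}{539175} = - \frac{165076}{539175}$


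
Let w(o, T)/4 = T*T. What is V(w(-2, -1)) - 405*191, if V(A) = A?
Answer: -77351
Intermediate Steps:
w(o, T) = 4*T² (w(o, T) = 4*(T*T) = 4*T²)
V(w(-2, -1)) - 405*191 = 4*(-1)² - 405*191 = 4*1 - 77355 = 4 - 77355 = -77351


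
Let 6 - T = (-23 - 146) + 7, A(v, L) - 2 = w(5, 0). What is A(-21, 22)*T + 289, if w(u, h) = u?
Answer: 1465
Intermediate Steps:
A(v, L) = 7 (A(v, L) = 2 + 5 = 7)
T = 168 (T = 6 - ((-23 - 146) + 7) = 6 - (-169 + 7) = 6 - 1*(-162) = 6 + 162 = 168)
A(-21, 22)*T + 289 = 7*168 + 289 = 1176 + 289 = 1465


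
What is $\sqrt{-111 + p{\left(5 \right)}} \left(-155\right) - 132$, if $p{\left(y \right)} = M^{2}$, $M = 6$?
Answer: $-132 - 775 i \sqrt{3} \approx -132.0 - 1342.3 i$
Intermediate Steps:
$p{\left(y \right)} = 36$ ($p{\left(y \right)} = 6^{2} = 36$)
$\sqrt{-111 + p{\left(5 \right)}} \left(-155\right) - 132 = \sqrt{-111 + 36} \left(-155\right) - 132 = \sqrt{-75} \left(-155\right) - 132 = 5 i \sqrt{3} \left(-155\right) - 132 = - 775 i \sqrt{3} - 132 = -132 - 775 i \sqrt{3}$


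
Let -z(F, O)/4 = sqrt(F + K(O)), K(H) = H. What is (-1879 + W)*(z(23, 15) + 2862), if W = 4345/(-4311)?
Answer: -2577299052/479 + 32418856*sqrt(38)/4311 ≈ -5.3342e+6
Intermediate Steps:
W = -4345/4311 (W = 4345*(-1/4311) = -4345/4311 ≈ -1.0079)
z(F, O) = -4*sqrt(F + O)
(-1879 + W)*(z(23, 15) + 2862) = (-1879 - 4345/4311)*(-4*sqrt(23 + 15) + 2862) = -8104714*(-4*sqrt(38) + 2862)/4311 = -8104714*(2862 - 4*sqrt(38))/4311 = -2577299052/479 + 32418856*sqrt(38)/4311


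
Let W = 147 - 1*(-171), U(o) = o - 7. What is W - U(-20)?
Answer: 345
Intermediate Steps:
U(o) = -7 + o
W = 318 (W = 147 + 171 = 318)
W - U(-20) = 318 - (-7 - 20) = 318 - 1*(-27) = 318 + 27 = 345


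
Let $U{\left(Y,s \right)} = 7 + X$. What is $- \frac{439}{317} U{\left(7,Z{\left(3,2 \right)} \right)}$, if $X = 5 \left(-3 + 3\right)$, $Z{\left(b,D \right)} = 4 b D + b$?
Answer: $- \frac{3073}{317} \approx -9.694$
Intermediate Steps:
$Z{\left(b,D \right)} = b + 4 D b$ ($Z{\left(b,D \right)} = 4 D b + b = b + 4 D b$)
$X = 0$ ($X = 5 \cdot 0 = 0$)
$U{\left(Y,s \right)} = 7$ ($U{\left(Y,s \right)} = 7 + 0 = 7$)
$- \frac{439}{317} U{\left(7,Z{\left(3,2 \right)} \right)} = - \frac{439}{317} \cdot 7 = \left(-439\right) \frac{1}{317} \cdot 7 = \left(- \frac{439}{317}\right) 7 = - \frac{3073}{317}$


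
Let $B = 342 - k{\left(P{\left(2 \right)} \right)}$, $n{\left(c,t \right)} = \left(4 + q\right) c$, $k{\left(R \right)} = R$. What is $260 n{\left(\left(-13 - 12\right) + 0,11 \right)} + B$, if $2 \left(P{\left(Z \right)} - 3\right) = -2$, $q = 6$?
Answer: $-64660$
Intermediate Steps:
$P{\left(Z \right)} = 2$ ($P{\left(Z \right)} = 3 + \frac{1}{2} \left(-2\right) = 3 - 1 = 2$)
$n{\left(c,t \right)} = 10 c$ ($n{\left(c,t \right)} = \left(4 + 6\right) c = 10 c$)
$B = 340$ ($B = 342 - 2 = 340$)
$260 n{\left(\left(-13 - 12\right) + 0,11 \right)} + B = 260 \cdot 10 \left(\left(-13 - 12\right) + 0\right) + 340 = 260 \cdot 10 \left(-25 + 0\right) + 340 = 260 \cdot 10 \left(-25\right) + 340 = 260 \left(-250\right) + 340 = -65000 + 340 = -64660$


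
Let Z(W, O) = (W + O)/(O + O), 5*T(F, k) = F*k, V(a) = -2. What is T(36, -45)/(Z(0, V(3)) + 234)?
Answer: -648/469 ≈ -1.3817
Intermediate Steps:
T(F, k) = F*k/5 (T(F, k) = (F*k)/5 = F*k/5)
Z(W, O) = (O + W)/(2*O) (Z(W, O) = (O + W)/((2*O)) = (O + W)*(1/(2*O)) = (O + W)/(2*O))
T(36, -45)/(Z(0, V(3)) + 234) = ((⅕)*36*(-45))/((½)*(-2 + 0)/(-2) + 234) = -324/((½)*(-½)*(-2) + 234) = -324/(½ + 234) = -324/(469/2) = (2/469)*(-324) = -648/469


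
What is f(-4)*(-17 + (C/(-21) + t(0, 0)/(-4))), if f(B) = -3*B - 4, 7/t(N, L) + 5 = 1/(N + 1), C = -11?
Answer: -5389/42 ≈ -128.31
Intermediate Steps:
t(N, L) = 7/(-5 + 1/(1 + N)) (t(N, L) = 7/(-5 + 1/(N + 1)) = 7/(-5 + 1/(1 + N)))
f(B) = -4 - 3*B
f(-4)*(-17 + (C/(-21) + t(0, 0)/(-4))) = (-4 - 3*(-4))*(-17 + (-11/(-21) + (7*(-1 - 1*0)/(4 + 5*0))/(-4))) = (-4 + 12)*(-17 + (-11*(-1/21) + (7*(-1 + 0)/(4 + 0))*(-¼))) = 8*(-17 + (11/21 + (7*(-1)/4)*(-¼))) = 8*(-17 + (11/21 + (7*(¼)*(-1))*(-¼))) = 8*(-17 + (11/21 - 7/4*(-¼))) = 8*(-17 + (11/21 + 7/16)) = 8*(-17 + 323/336) = 8*(-5389/336) = -5389/42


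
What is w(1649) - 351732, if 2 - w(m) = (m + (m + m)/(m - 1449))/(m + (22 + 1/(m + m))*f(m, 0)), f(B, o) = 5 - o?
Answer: -102022849814801/290059350 ≈ -3.5173e+5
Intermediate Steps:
w(m) = 2 - (m + 2*m/(-1449 + m))/(110 + m + 5/(2*m)) (w(m) = 2 - (m + (m + m)/(m - 1449))/(m + (22 + 1/(m + m))*(5 - 1*0)) = 2 - (m + (2*m)/(-1449 + m))/(m + (22 + 1/(2*m))*(5 + 0)) = 2 - (m + 2*m/(-1449 + m))/(m + (22 + 1/(2*m))*5) = 2 - (m + 2*m/(-1449 + m))/(m + (110 + 5/(2*m))) = 2 - (m + 2*m/(-1449 + m))/(110 + m + 5/(2*m)))
w(1649) - 351732 = 2*(7245 - 1*1649³ + 1231*1649² + 318775*1649)/(7245 - 2*1649³ + 2678*1649² + 318775*1649) - 351732 = 2*(7245 - 1*4483962449 + 1231*2719201 + 525659975)/(7245 - 2*4483962449 + 2678*2719201 + 525659975) - 351732 = 2*(7245 - 4483962449 + 3347336431 + 525659975)/(7245 - 8967924898 + 7282020278 + 525659975) - 351732 = 2*(-610958798)/(-1160237400) - 351732 = 2*(-1/1160237400)*(-610958798) - 351732 = 305479399/290059350 - 351732 = -102022849814801/290059350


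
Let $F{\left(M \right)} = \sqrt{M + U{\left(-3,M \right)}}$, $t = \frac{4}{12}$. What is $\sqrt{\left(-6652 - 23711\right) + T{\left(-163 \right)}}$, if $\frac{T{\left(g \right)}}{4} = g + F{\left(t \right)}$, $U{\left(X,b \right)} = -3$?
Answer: $\frac{\sqrt{-279135 + 24 i \sqrt{6}}}{3} \approx 0.018545 + 176.11 i$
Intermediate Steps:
$t = \frac{1}{3}$ ($t = 4 \cdot \frac{1}{12} = \frac{1}{3} \approx 0.33333$)
$F{\left(M \right)} = \sqrt{-3 + M}$ ($F{\left(M \right)} = \sqrt{M - 3} = \sqrt{-3 + M}$)
$T{\left(g \right)} = 4 g + \frac{8 i \sqrt{6}}{3}$ ($T{\left(g \right)} = 4 \left(g + \sqrt{-3 + \frac{1}{3}}\right) = 4 \left(g + \sqrt{- \frac{8}{3}}\right) = 4 \left(g + \frac{2 i \sqrt{6}}{3}\right) = 4 g + \frac{8 i \sqrt{6}}{3}$)
$\sqrt{\left(-6652 - 23711\right) + T{\left(-163 \right)}} = \sqrt{\left(-6652 - 23711\right) + \left(4 \left(-163\right) + \frac{8 i \sqrt{6}}{3}\right)} = \sqrt{\left(-6652 - 23711\right) - \left(652 - \frac{8 i \sqrt{6}}{3}\right)} = \sqrt{-30363 - \left(652 - \frac{8 i \sqrt{6}}{3}\right)} = \sqrt{-31015 + \frac{8 i \sqrt{6}}{3}}$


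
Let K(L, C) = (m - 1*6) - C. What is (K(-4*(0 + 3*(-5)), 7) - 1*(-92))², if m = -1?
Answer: 6084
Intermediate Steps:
K(L, C) = -7 - C (K(L, C) = (-1 - 1*6) - C = (-1 - 6) - C = -7 - C)
(K(-4*(0 + 3*(-5)), 7) - 1*(-92))² = ((-7 - 1*7) - 1*(-92))² = ((-7 - 7) + 92)² = (-14 + 92)² = 78² = 6084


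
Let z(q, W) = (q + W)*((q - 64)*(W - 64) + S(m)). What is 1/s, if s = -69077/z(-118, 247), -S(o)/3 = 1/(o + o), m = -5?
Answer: 641259/10310 ≈ 62.198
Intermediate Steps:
S(o) = -3/(2*o) (S(o) = -3/(o + o) = -3*1/(2*o) = -3/(2*o))
z(q, W) = (3/10 + (-64 + W)*(-64 + q))*(W + q) (z(q, W) = (q + W)*((q - 64)*(W - 64) - 3/2/(-5)) = (W + q)*((-64 + q)*(-64 + W) - 3/2*(-⅕)) = (W + q)*((-64 + W)*(-64 + q) + 3/10) = (W + q)*(3/10 + (-64 + W)*(-64 + q)) = (3/10 + (-64 + W)*(-64 + q))*(W + q))
s = 10310/641259 (s = -69077/(-64*247² - 64*(-118)² + (40963/10)*247 + (40963/10)*(-118) + 247*(-118)² - 118*247² - 128*247*(-118)) = -69077/(-64*61009 - 64*13924 + 10117861/10 - 2416817/5 + 247*13924 - 118*61009 + 3730688) = -69077/(-3904576 - 891136 + 10117861/10 - 2416817/5 + 3439228 - 7199062 + 3730688) = -69077/(-42964353/10) = -69077*(-10/42964353) = 10310/641259 ≈ 0.016078)
1/s = 1/(10310/641259) = 641259/10310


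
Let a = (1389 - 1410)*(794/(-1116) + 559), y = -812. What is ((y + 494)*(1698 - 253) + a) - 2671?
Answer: -88146341/186 ≈ -4.7391e+5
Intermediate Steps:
a = -2180675/186 (a = -21*(794*(-1/1116) + 559) = -21*(-397/558 + 559) = -21*311525/558 = -2180675/186 ≈ -11724.)
((y + 494)*(1698 - 253) + a) - 2671 = ((-812 + 494)*(1698 - 253) - 2180675/186) - 2671 = (-318*1445 - 2180675/186) - 2671 = (-459510 - 2180675/186) - 2671 = -87649535/186 - 2671 = -88146341/186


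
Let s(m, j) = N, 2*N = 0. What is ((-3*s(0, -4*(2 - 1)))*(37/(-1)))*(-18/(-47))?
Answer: 0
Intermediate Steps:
N = 0 (N = (½)*0 = 0)
s(m, j) = 0
((-3*s(0, -4*(2 - 1)))*(37/(-1)))*(-18/(-47)) = ((-3*0)*(37/(-1)))*(-18/(-47)) = (0*(37*(-1)))*(-18*(-1/47)) = (0*(-37))*(18/47) = 0*(18/47) = 0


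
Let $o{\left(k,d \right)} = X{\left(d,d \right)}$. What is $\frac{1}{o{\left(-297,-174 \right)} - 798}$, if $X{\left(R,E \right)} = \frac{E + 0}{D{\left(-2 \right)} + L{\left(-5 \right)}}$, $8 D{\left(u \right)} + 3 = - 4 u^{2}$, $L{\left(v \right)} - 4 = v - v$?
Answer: $- \frac{13}{11766} \approx -0.0011049$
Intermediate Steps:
$L{\left(v \right)} = 4$ ($L{\left(v \right)} = 4 + \left(v - v\right) = 4 + 0 = 4$)
$D{\left(u \right)} = - \frac{3}{8} - \frac{u^{2}}{2}$ ($D{\left(u \right)} = - \frac{3}{8} + \frac{\left(-4\right) u^{2}}{8} = - \frac{3}{8} - \frac{u^{2}}{2}$)
$X{\left(R,E \right)} = \frac{8 E}{13}$ ($X{\left(R,E \right)} = \frac{E + 0}{\left(- \frac{3}{8} - \frac{\left(-2\right)^{2}}{2}\right) + 4} = \frac{E}{\left(- \frac{3}{8} - 2\right) + 4} = \frac{E}{- \frac{19}{8} + 4} = \frac{E}{\frac{13}{8}} = E \frac{8}{13} = \frac{8 E}{13}$)
$o{\left(k,d \right)} = \frac{8 d}{13}$
$\frac{1}{o{\left(-297,-174 \right)} - 798} = \frac{1}{\frac{8}{13} \left(-174\right) - 798} = \frac{1}{- \frac{1392}{13} - 798} = \frac{1}{- \frac{11766}{13}} = - \frac{13}{11766}$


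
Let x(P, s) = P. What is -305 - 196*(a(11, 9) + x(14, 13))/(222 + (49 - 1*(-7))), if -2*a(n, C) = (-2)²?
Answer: -43571/139 ≈ -313.46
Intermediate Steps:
a(n, C) = -2 (a(n, C) = -½*(-2)² = -½*4 = -2)
-305 - 196*(a(11, 9) + x(14, 13))/(222 + (49 - 1*(-7))) = -305 - 196*(-2 + 14)/(222 + (49 - 1*(-7))) = -305 - 2352/(222 + (49 + 7)) = -305 - 2352/(222 + 56) = -305 - 2352/278 = -305 - 196*6/139 = -305 - 1176/139 = -43571/139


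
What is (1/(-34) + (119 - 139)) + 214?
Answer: 6595/34 ≈ 193.97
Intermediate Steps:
(1/(-34) + (119 - 139)) + 214 = (-1/34 - 20) + 214 = -681/34 + 214 = 6595/34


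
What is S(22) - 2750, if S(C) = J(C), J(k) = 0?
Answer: -2750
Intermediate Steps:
S(C) = 0
S(22) - 2750 = 0 - 2750 = -2750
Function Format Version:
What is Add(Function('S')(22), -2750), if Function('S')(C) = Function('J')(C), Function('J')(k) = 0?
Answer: -2750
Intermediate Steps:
Function('S')(C) = 0
Add(Function('S')(22), -2750) = Add(0, -2750) = -2750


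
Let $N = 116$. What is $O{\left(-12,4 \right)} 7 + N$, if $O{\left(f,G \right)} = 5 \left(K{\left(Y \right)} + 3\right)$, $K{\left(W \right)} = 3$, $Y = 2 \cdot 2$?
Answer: $326$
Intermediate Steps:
$Y = 4$
$O{\left(f,G \right)} = 30$ ($O{\left(f,G \right)} = 5 \left(3 + 3\right) = 5 \cdot 6 = 30$)
$O{\left(-12,4 \right)} 7 + N = 30 \cdot 7 + 116 = 210 + 116 = 326$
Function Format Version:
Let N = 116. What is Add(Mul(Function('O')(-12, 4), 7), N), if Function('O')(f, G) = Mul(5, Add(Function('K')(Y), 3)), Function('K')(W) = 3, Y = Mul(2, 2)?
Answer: 326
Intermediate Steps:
Y = 4
Function('O')(f, G) = 30 (Function('O')(f, G) = Mul(5, Add(3, 3)) = Mul(5, 6) = 30)
Add(Mul(Function('O')(-12, 4), 7), N) = Add(Mul(30, 7), 116) = Add(210, 116) = 326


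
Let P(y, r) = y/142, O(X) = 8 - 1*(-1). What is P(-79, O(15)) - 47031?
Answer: -6678481/142 ≈ -47032.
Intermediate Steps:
O(X) = 9 (O(X) = 8 + 1 = 9)
P(y, r) = y/142 (P(y, r) = y*(1/142) = y/142)
P(-79, O(15)) - 47031 = (1/142)*(-79) - 47031 = -79/142 - 47031 = -6678481/142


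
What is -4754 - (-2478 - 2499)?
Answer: 223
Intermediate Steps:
-4754 - (-2478 - 2499) = -4754 - 1*(-4977) = -4754 + 4977 = 223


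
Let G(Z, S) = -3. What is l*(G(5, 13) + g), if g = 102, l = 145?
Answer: 14355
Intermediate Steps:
l*(G(5, 13) + g) = 145*(-3 + 102) = 145*99 = 14355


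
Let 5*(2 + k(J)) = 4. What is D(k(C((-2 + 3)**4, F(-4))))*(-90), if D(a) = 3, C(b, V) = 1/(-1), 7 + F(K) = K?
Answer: -270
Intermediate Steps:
F(K) = -7 + K
C(b, V) = -1
k(J) = -6/5 (k(J) = -2 + (1/5)*4 = -2 + 4/5 = -6/5)
D(k(C((-2 + 3)**4, F(-4))))*(-90) = 3*(-90) = -270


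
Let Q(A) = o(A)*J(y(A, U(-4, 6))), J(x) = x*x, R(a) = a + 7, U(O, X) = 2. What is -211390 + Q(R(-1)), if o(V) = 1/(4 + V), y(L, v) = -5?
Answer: -422775/2 ≈ -2.1139e+5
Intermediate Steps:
R(a) = 7 + a
J(x) = x²
Q(A) = 25/(4 + A) (Q(A) = (-5)²/(4 + A) = 25/(4 + A))
-211390 + Q(R(-1)) = -211390 + 25/(4 + (7 - 1)) = -211390 + 25/(4 + 6) = -211390 + 25/10 = -211390 + 25*(⅒) = -211390 + 5/2 = -422775/2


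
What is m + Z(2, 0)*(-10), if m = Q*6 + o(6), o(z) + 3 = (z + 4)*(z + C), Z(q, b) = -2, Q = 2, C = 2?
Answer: 109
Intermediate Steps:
o(z) = -3 + (2 + z)*(4 + z) (o(z) = -3 + (z + 4)*(z + 2) = -3 + (4 + z)*(2 + z) = -3 + (2 + z)*(4 + z))
m = 89 (m = 2*6 + (5 + 6² + 6*6) = 12 + (5 + 36 + 36) = 12 + 77 = 89)
m + Z(2, 0)*(-10) = 89 - 2*(-10) = 89 + 20 = 109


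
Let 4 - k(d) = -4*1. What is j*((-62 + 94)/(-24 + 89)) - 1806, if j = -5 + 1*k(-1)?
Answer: -117294/65 ≈ -1804.5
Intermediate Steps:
k(d) = 8 (k(d) = 4 - (-4) = 4 - 1*(-4) = 4 + 4 = 8)
j = 3 (j = -5 + 1*8 = -5 + 8 = 3)
j*((-62 + 94)/(-24 + 89)) - 1806 = 3*((-62 + 94)/(-24 + 89)) - 1806 = 3*(32/65) - 1806 = 96/65 - 1806 = -117294/65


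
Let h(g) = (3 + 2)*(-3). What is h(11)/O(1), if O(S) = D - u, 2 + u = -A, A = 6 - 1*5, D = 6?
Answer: -5/3 ≈ -1.6667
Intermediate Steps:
h(g) = -15 (h(g) = 5*(-3) = -15)
A = 1 (A = 6 - 5 = 1)
u = -3 (u = -2 - 1*1 = -2 - 1 = -3)
O(S) = 9 (O(S) = 6 - 1*(-3) = 6 + 3 = 9)
h(11)/O(1) = -15/9 = -15*1/9 = -5/3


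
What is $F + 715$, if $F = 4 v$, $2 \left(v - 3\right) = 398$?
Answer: $1523$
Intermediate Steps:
$v = 202$ ($v = 3 + \frac{1}{2} \cdot 398 = 3 + 199 = 202$)
$F = 808$ ($F = 4 \cdot 202 = 808$)
$F + 715 = 808 + 715 = 1523$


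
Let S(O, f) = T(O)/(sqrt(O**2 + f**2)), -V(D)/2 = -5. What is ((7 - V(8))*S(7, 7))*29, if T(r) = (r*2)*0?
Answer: 0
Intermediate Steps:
V(D) = 10 (V(D) = -2*(-5) = 10)
T(r) = 0 (T(r) = (2*r)*0 = 0)
S(O, f) = 0 (S(O, f) = 0/(sqrt(O**2 + f**2)) = 0/sqrt(O**2 + f**2) = 0)
((7 - V(8))*S(7, 7))*29 = ((7 - 1*10)*0)*29 = ((7 - 10)*0)*29 = -3*0*29 = 0*29 = 0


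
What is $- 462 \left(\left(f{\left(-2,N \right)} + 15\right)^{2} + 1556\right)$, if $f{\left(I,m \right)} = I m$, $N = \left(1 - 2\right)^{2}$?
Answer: $-796950$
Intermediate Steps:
$N = 1$ ($N = \left(-1\right)^{2} = 1$)
$- 462 \left(\left(f{\left(-2,N \right)} + 15\right)^{2} + 1556\right) = - 462 \left(\left(\left(-2\right) 1 + 15\right)^{2} + 1556\right) = - 462 \left(\left(-2 + 15\right)^{2} + 1556\right) = - 462 \left(13^{2} + 1556\right) = - 462 \left(169 + 1556\right) = \left(-462\right) 1725 = -796950$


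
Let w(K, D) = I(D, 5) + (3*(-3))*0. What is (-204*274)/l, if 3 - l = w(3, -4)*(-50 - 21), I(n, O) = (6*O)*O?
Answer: -18632/3551 ≈ -5.2470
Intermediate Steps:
I(n, O) = 6*O²
w(K, D) = 150 (w(K, D) = 6*5² + (3*(-3))*0 = 6*25 - 9*0 = 150 + 0 = 150)
l = 10653 (l = 3 - 150*(-50 - 21) = 3 - 150*(-71) = 3 - 1*(-10650) = 3 + 10650 = 10653)
(-204*274)/l = -204*274/10653 = -55896*1/10653 = -18632/3551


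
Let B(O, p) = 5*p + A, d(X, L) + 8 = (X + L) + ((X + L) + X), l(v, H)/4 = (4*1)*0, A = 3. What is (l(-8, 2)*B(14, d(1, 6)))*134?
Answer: 0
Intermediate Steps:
l(v, H) = 0 (l(v, H) = 4*((4*1)*0) = 4*(4*0) = 4*0 = 0)
d(X, L) = -8 + 2*L + 3*X (d(X, L) = -8 + ((X + L) + ((X + L) + X)) = -8 + ((L + X) + ((L + X) + X)) = -8 + ((L + X) + (L + 2*X)) = -8 + (2*L + 3*X) = -8 + 2*L + 3*X)
B(O, p) = 3 + 5*p (B(O, p) = 5*p + 3 = 3 + 5*p)
(l(-8, 2)*B(14, d(1, 6)))*134 = (0*(3 + 5*(-8 + 2*6 + 3*1)))*134 = (0*(3 + 5*(-8 + 12 + 3)))*134 = (0*(3 + 5*7))*134 = (0*(3 + 35))*134 = (0*38)*134 = 0*134 = 0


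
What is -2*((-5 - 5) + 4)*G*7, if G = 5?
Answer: 420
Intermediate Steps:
-2*((-5 - 5) + 4)*G*7 = -2*((-5 - 5) + 4)*5*7 = -2*(-10 + 4)*5*7 = -(-12)*5*7 = -2*(-30)*7 = 60*7 = 420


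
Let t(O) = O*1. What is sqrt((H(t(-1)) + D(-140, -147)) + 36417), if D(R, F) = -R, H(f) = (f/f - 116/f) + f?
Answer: 13*sqrt(217) ≈ 191.50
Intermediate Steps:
t(O) = O
H(f) = 1 + f - 116/f (H(f) = (1 - 116/f) + f = 1 + f - 116/f)
sqrt((H(t(-1)) + D(-140, -147)) + 36417) = sqrt(((1 - 1 - 116/(-1)) - 1*(-140)) + 36417) = sqrt(((1 - 1 - 116*(-1)) + 140) + 36417) = sqrt(((1 - 1 + 116) + 140) + 36417) = sqrt((116 + 140) + 36417) = sqrt(256 + 36417) = sqrt(36673) = 13*sqrt(217)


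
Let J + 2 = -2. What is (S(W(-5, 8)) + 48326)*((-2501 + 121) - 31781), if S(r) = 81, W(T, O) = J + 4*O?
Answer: -1653631527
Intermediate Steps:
J = -4 (J = -2 - 2 = -4)
W(T, O) = -4 + 4*O
(S(W(-5, 8)) + 48326)*((-2501 + 121) - 31781) = (81 + 48326)*((-2501 + 121) - 31781) = 48407*(-2380 - 31781) = 48407*(-34161) = -1653631527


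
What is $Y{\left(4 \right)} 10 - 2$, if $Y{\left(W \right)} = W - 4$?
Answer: $-2$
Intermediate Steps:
$Y{\left(W \right)} = -4 + W$
$Y{\left(4 \right)} 10 - 2 = \left(-4 + 4\right) 10 - 2 = 0 \cdot 10 - 2 = 0 - 2 = -2$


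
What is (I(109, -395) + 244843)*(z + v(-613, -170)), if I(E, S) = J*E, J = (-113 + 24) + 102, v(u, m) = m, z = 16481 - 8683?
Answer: 1878471280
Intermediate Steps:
z = 7798
J = 13 (J = -89 + 102 = 13)
I(E, S) = 13*E
(I(109, -395) + 244843)*(z + v(-613, -170)) = (13*109 + 244843)*(7798 - 170) = (1417 + 244843)*7628 = 246260*7628 = 1878471280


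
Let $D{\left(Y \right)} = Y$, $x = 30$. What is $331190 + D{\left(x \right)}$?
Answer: $331220$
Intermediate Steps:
$331190 + D{\left(x \right)} = 331190 + 30 = 331220$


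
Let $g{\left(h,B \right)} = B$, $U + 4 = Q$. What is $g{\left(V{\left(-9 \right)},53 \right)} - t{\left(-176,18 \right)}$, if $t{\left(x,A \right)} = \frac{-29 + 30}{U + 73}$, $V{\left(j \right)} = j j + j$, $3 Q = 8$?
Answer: $\frac{11392}{215} \approx 52.986$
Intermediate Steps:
$Q = \frac{8}{3}$ ($Q = \frac{1}{3} \cdot 8 = \frac{8}{3} \approx 2.6667$)
$V{\left(j \right)} = j + j^{2}$ ($V{\left(j \right)} = j^{2} + j = j + j^{2}$)
$U = - \frac{4}{3}$ ($U = -4 + \frac{8}{3} = - \frac{4}{3} \approx -1.3333$)
$t{\left(x,A \right)} = \frac{3}{215}$ ($t{\left(x,A \right)} = \frac{-29 + 30}{- \frac{4}{3} + 73} = 1 \frac{1}{\frac{215}{3}} = 1 \cdot \frac{3}{215} = \frac{3}{215}$)
$g{\left(V{\left(-9 \right)},53 \right)} - t{\left(-176,18 \right)} = 53 - \frac{3}{215} = \frac{11392}{215}$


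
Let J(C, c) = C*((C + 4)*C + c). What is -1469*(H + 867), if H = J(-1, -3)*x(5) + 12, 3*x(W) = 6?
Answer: -1308879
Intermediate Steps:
x(W) = 2 (x(W) = (1/3)*6 = 2)
J(C, c) = C*(c + C*(4 + C)) (J(C, c) = C*((4 + C)*C + c) = C*(C*(4 + C) + c) = C*(c + C*(4 + C)))
H = 24 (H = -(-3 + (-1)**2 + 4*(-1))*2 + 12 = -(-3 + 1 - 4)*2 + 12 = -1*(-6)*2 + 12 = 6*2 + 12 = 12 + 12 = 24)
-1469*(H + 867) = -1469*(24 + 867) = -1469*891 = -1308879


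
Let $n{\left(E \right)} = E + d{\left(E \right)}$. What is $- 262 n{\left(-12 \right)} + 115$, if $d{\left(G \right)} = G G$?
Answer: $-34469$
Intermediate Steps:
$d{\left(G \right)} = G^{2}$
$n{\left(E \right)} = E + E^{2}$
$- 262 n{\left(-12 \right)} + 115 = - 262 \left(- 12 \left(1 - 12\right)\right) + 115 = - 262 \left(\left(-12\right) \left(-11\right)\right) + 115 = \left(-262\right) 132 + 115 = -34584 + 115 = -34469$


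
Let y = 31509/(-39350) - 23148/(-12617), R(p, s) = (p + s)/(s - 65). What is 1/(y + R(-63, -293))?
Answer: 88869732050/180258382813 ≈ 0.49301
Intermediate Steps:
R(p, s) = (p + s)/(-65 + s)
y = 513324747/496478950 (y = 31509*(-1/39350) - 23148*(-1/12617) = -31509/39350 + 23148/12617 = 513324747/496478950 ≈ 1.0339)
1/(y + R(-63, -293)) = 1/(513324747/496478950 + (-63 - 293)/(-65 - 293)) = 1/(513324747/496478950 - 356/(-358)) = 1/(513324747/496478950 - 1/358*(-356)) = 1/(513324747/496478950 + 178/179) = 1/(180258382813/88869732050) = 88869732050/180258382813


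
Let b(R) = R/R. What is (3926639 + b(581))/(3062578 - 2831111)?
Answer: 3926640/231467 ≈ 16.964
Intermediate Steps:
b(R) = 1
(3926639 + b(581))/(3062578 - 2831111) = (3926639 + 1)/(3062578 - 2831111) = 3926640/231467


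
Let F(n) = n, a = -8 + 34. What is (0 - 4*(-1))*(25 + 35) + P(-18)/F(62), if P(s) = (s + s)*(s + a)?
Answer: 7296/31 ≈ 235.35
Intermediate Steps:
a = 26
P(s) = 2*s*(26 + s) (P(s) = (s + s)*(s + 26) = (2*s)*(26 + s) = 2*s*(26 + s))
(0 - 4*(-1))*(25 + 35) + P(-18)/F(62) = (0 - 4*(-1))*(25 + 35) + (2*(-18)*(26 - 18))/62 = (0 + 4)*60 + (2*(-18)*8)*(1/62) = 4*60 - 288*1/62 = 240 - 144/31 = 7296/31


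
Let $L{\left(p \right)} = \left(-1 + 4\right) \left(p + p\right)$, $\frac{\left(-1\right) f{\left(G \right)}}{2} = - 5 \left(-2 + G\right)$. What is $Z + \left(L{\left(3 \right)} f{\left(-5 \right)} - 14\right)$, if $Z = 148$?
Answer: $-1126$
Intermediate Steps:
$f{\left(G \right)} = -20 + 10 G$ ($f{\left(G \right)} = - 2 \left(- 5 \left(-2 + G\right)\right) = - 2 \left(10 - 5 G\right) = -20 + 10 G$)
$L{\left(p \right)} = 6 p$ ($L{\left(p \right)} = 3 \cdot 2 p = 6 p$)
$Z + \left(L{\left(3 \right)} f{\left(-5 \right)} - 14\right) = 148 + \left(6 \cdot 3 \left(-20 + 10 \left(-5\right)\right) - 14\right) = 148 + \left(18 \left(-20 - 50\right) - 14\right) = 148 + \left(18 \left(-70\right) - 14\right) = 148 - 1274 = -1126$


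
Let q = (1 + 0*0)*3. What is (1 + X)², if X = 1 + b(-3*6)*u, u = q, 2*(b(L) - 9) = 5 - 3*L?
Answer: 55225/4 ≈ 13806.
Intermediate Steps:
q = 3 (q = (1 + 0)*3 = 1*3 = 3)
b(L) = 23/2 - 3*L/2 (b(L) = 9 + (5 - 3*L)/2 = 9 + (5/2 - 3*L/2) = 23/2 - 3*L/2)
u = 3
X = 233/2 (X = 1 + (23/2 - (-9)*6/2)*3 = 1 + (23/2 - 3/2*(-18))*3 = 1 + (23/2 + 27)*3 = 1 + (77/2)*3 = 1 + 231/2 = 233/2 ≈ 116.50)
(1 + X)² = (1 + 233/2)² = (235/2)² = 55225/4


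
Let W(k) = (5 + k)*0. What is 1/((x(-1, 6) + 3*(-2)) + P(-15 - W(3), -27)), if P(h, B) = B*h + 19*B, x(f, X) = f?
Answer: -1/115 ≈ -0.0086956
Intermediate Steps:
W(k) = 0
P(h, B) = 19*B + B*h
1/((x(-1, 6) + 3*(-2)) + P(-15 - W(3), -27)) = 1/((-1 + 3*(-2)) - 27*(19 + (-15 - 1*0))) = 1/((-1 - 6) - 27*(19 + (-15 + 0))) = 1/(-7 - 27*(19 - 15)) = 1/(-7 - 27*4) = 1/(-7 - 108) = 1/(-115) = -1/115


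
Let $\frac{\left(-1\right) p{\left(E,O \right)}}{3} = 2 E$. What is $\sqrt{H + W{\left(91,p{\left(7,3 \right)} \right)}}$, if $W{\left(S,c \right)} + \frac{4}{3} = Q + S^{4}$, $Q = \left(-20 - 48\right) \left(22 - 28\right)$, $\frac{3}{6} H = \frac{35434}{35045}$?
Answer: $\frac{\sqrt{757988812336547265}}{105135} \approx 8281.0$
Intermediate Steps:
$p{\left(E,O \right)} = - 6 E$ ($p{\left(E,O \right)} = - 3 \cdot 2 E = - 6 E$)
$H = \frac{70868}{35045}$ ($H = 2 \cdot \frac{35434}{35045} = \frac{70868}{35045} \approx 2.0222$)
$Q = 408$ ($Q = \left(-68\right) \left(-6\right) = 408$)
$W{\left(S,c \right)} = \frac{1220}{3} + S^{4}$ ($W{\left(S,c \right)} = - \frac{4}{3} + \left(408 + S^{4}\right) = \frac{1220}{3} + S^{4}$)
$\sqrt{H + W{\left(91,p{\left(7,3 \right)} \right)}} = \sqrt{\frac{70868}{35045} + \left(\frac{1220}{3} + 91^{4}\right)} = \sqrt{\frac{70868}{35045} + \left(\frac{1220}{3} + 68574961\right)} = \sqrt{\frac{70868}{35045} + \frac{205726103}{3}} = \sqrt{\frac{7209671492239}{105135}} = \frac{\sqrt{757988812336547265}}{105135}$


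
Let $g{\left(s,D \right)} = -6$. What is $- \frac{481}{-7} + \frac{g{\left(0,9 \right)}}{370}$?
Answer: $\frac{88964}{1295} \approx 68.698$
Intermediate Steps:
$- \frac{481}{-7} + \frac{g{\left(0,9 \right)}}{370} = - \frac{481}{-7} - \frac{6}{370} = \left(-481\right) \left(- \frac{1}{7}\right) - \frac{3}{185} = \frac{481}{7} - \frac{3}{185} = \frac{88964}{1295}$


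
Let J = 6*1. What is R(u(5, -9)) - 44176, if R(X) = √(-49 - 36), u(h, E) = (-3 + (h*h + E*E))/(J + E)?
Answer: -44176 + I*√85 ≈ -44176.0 + 9.2195*I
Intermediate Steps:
J = 6
u(h, E) = (-3 + E² + h²)/(6 + E) (u(h, E) = (-3 + (h*h + E*E))/(6 + E) = (-3 + (h² + E²))/(6 + E) = (-3 + (E² + h²))/(6 + E) = (-3 + E² + h²)/(6 + E))
R(X) = I*√85 (R(X) = √(-85) = I*√85)
R(u(5, -9)) - 44176 = I*√85 - 44176 = -44176 + I*√85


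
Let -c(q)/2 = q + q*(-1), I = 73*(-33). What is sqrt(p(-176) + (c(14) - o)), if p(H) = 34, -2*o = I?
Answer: I*sqrt(4682)/2 ≈ 34.213*I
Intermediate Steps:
I = -2409
c(q) = 0 (c(q) = -2*(q + q*(-1)) = -2*(q - q) = -2*0 = 0)
o = 2409/2 (o = -1/2*(-2409) = 2409/2 ≈ 1204.5)
sqrt(p(-176) + (c(14) - o)) = sqrt(34 + (0 - 1*2409/2)) = sqrt(34 + (0 - 2409/2)) = sqrt(34 - 2409/2) = sqrt(-2341/2) = I*sqrt(4682)/2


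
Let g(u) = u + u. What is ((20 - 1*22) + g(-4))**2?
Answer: 100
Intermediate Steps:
g(u) = 2*u
((20 - 1*22) + g(-4))**2 = ((20 - 1*22) + 2*(-4))**2 = ((20 - 22) - 8)**2 = (-2 - 8)**2 = (-10)**2 = 100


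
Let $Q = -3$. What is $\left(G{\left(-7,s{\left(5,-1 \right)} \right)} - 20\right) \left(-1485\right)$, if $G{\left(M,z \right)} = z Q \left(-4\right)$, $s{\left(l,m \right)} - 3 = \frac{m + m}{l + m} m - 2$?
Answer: $2970$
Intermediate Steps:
$s{\left(l,m \right)} = 1 + \frac{2 m^{2}}{l + m}$ ($s{\left(l,m \right)} = 3 + \left(\frac{m + m}{l + m} m - 2\right) = 3 + \left(\frac{2 m}{l + m} m - 2\right) = 3 + \left(\frac{2 m^{2}}{l + m} - 2\right) = 3 + \left(-2 + \frac{2 m^{2}}{l + m}\right) = 1 + \frac{2 m^{2}}{l + m}$)
$G{\left(M,z \right)} = 12 z$ ($G{\left(M,z \right)} = z \left(-3\right) \left(-4\right) = - 3 z \left(-4\right) = 12 z$)
$\left(G{\left(-7,s{\left(5,-1 \right)} \right)} - 20\right) \left(-1485\right) = \left(12 \frac{5 - 1 + 2 \left(-1\right)^{2}}{5 - 1} - 20\right) \left(-1485\right) = \left(12 \frac{5 - 1 + 2 \cdot 1}{4} - 20\right) \left(-1485\right) = \left(12 \frac{5 - 1 + 2}{4} - 20\right) \left(-1485\right) = \left(12 \cdot \frac{1}{4} \cdot 6 - 20\right) \left(-1485\right) = \left(12 \cdot \frac{3}{2} - 20\right) \left(-1485\right) = \left(18 - 20\right) \left(-1485\right) = \left(-2\right) \left(-1485\right) = 2970$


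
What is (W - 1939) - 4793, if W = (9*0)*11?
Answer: -6732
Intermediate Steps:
W = 0 (W = 0*11 = 0)
(W - 1939) - 4793 = (0 - 1939) - 4793 = -1939 - 4793 = -6732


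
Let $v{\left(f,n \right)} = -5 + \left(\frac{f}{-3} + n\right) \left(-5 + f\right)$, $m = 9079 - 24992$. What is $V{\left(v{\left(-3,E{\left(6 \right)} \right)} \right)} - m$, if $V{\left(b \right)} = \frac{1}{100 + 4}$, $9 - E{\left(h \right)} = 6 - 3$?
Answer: $\frac{1654953}{104} \approx 15913.0$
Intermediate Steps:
$E{\left(h \right)} = 6$ ($E{\left(h \right)} = 9 - \left(6 - 3\right) = 9 - 3 = 6$)
$m = -15913$
$v{\left(f,n \right)} = -5 + \left(-5 + f\right) \left(n - \frac{f}{3}\right)$ ($v{\left(f,n \right)} = -5 + \left(f \left(- \frac{1}{3}\right) + n\right) \left(-5 + f\right) = -5 + \left(- \frac{f}{3} + n\right) \left(-5 + f\right) = -5 + \left(n - \frac{f}{3}\right) \left(-5 + f\right) = -5 + \left(-5 + f\right) \left(n - \frac{f}{3}\right)$)
$V{\left(b \right)} = \frac{1}{104}$
$V{\left(v{\left(-3,E{\left(6 \right)} \right)} \right)} - m = \frac{1}{104} - -15913 = \frac{1}{104} + 15913 = \frac{1654953}{104}$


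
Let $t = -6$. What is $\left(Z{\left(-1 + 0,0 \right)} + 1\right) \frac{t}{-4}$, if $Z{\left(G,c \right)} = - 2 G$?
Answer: $\frac{9}{2} \approx 4.5$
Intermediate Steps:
$\left(Z{\left(-1 + 0,0 \right)} + 1\right) \frac{t}{-4} = \left(- 2 \left(-1 + 0\right) + 1\right) \left(- \frac{6}{-4}\right) = \left(\left(-2\right) \left(-1\right) + 1\right) \left(\left(-6\right) \left(- \frac{1}{4}\right)\right) = \left(2 + 1\right) \frac{3}{2} = 3 \cdot \frac{3}{2} = \frac{9}{2}$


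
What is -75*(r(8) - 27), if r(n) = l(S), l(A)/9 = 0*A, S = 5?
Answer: 2025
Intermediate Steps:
l(A) = 0 (l(A) = 9*(0*A) = 9*0 = 0)
r(n) = 0
-75*(r(8) - 27) = -75*(0 - 27) = -75*(-27) = 2025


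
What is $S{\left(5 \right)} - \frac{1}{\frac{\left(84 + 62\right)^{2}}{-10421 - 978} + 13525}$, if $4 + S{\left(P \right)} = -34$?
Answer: $- \frac{5857717441}{154150159} \approx -38.0$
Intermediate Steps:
$S{\left(P \right)} = -38$ ($S{\left(P \right)} = -4 - 34 = -38$)
$S{\left(5 \right)} - \frac{1}{\frac{\left(84 + 62\right)^{2}}{-10421 - 978} + 13525} = -38 - \frac{1}{\frac{\left(84 + 62\right)^{2}}{-10421 - 978} + 13525} = -38 - \frac{1}{\frac{146^{2}}{-11399} + 13525} = -38 - \frac{1}{21316 \left(- \frac{1}{11399}\right) + 13525} = -38 - \frac{1}{- \frac{21316}{11399} + 13525} = -38 - \frac{1}{\frac{154150159}{11399}} = -38 - \frac{11399}{154150159} = - \frac{5857717441}{154150159}$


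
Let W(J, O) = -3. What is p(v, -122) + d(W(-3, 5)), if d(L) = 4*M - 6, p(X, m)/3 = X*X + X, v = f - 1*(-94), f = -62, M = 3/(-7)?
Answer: 22122/7 ≈ 3160.3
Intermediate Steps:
M = -3/7 (M = 3*(-⅐) = -3/7 ≈ -0.42857)
v = 32 (v = -62 - 1*(-94) = -62 + 94 = 32)
p(X, m) = 3*X + 3*X² (p(X, m) = 3*(X*X + X) = 3*(X² + X) = 3*(X + X²) = 3*X + 3*X²)
d(L) = -54/7 (d(L) = 4*(-3/7) - 6 = -12/7 - 6 = -54/7)
p(v, -122) + d(W(-3, 5)) = 3*32*(1 + 32) - 54/7 = 3*32*33 - 54/7 = 3168 - 54/7 = 22122/7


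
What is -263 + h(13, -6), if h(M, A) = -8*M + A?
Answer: -373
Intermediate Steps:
h(M, A) = A - 8*M
-263 + h(13, -6) = -263 + (-6 - 8*13) = -263 + (-6 - 104) = -263 - 110 = -373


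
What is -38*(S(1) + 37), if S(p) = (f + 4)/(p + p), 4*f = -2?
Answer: -2945/2 ≈ -1472.5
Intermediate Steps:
f = -½ (f = (¼)*(-2) = -½ ≈ -0.50000)
S(p) = 7/(4*p) (S(p) = (-½ + 4)/(p + p) = 7/(2*((2*p))) = 7*(1/(2*p))/2 = 7/(4*p))
-38*(S(1) + 37) = -38*((7/4)/1 + 37) = -38*((7/4)*1 + 37) = -38*(7/4 + 37) = -38*155/4 = -2945/2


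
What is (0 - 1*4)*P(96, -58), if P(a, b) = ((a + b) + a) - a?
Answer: -152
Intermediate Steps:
P(a, b) = a + b (P(a, b) = (b + 2*a) - a = a + b)
(0 - 1*4)*P(96, -58) = (0 - 1*4)*(96 - 58) = (0 - 4)*38 = -4*38 = -152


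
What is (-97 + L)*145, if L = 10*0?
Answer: -14065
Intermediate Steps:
L = 0
(-97 + L)*145 = (-97 + 0)*145 = -97*145 = -14065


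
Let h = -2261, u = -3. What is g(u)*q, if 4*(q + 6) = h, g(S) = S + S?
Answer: 6855/2 ≈ 3427.5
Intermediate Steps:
g(S) = 2*S
q = -2285/4 (q = -6 + (¼)*(-2261) = -6 - 2261/4 = -2285/4 ≈ -571.25)
g(u)*q = (2*(-3))*(-2285/4) = -6*(-2285/4) = 6855/2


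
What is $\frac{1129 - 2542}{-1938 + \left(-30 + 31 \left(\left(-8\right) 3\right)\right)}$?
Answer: $\frac{471}{904} \approx 0.52102$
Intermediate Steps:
$\frac{1129 - 2542}{-1938 + \left(-30 + 31 \left(\left(-8\right) 3\right)\right)} = - \frac{1413}{-1938 + \left(-30 + 31 \left(-24\right)\right)} = - \frac{1413}{-1938 - 774} = - \frac{1413}{-2712} = \left(-1413\right) \left(- \frac{1}{2712}\right) = \frac{471}{904}$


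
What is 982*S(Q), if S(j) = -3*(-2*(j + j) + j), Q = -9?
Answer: -79542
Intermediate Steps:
S(j) = 9*j (S(j) = -3*(-4*j + j) = -(-9)*j = 9*j)
982*S(Q) = 982*(9*(-9)) = 982*(-81) = -79542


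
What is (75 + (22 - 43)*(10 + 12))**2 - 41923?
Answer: 107846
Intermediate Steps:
(75 + (22 - 43)*(10 + 12))**2 - 41923 = (75 - 21*22)**2 - 41923 = (75 - 462)**2 - 41923 = (-387)**2 - 41923 = 149769 - 41923 = 107846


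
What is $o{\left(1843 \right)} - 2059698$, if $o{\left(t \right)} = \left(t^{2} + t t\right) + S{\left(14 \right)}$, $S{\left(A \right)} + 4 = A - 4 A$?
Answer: $4733554$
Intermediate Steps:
$S{\left(A \right)} = -4 - 3 A$ ($S{\left(A \right)} = -4 + \left(A - 4 A\right) = -4 - 3 A$)
$o{\left(t \right)} = -46 + 2 t^{2}$ ($o{\left(t \right)} = \left(t^{2} + t t\right) - 46 = \left(t^{2} + t^{2}\right) - 46 = 2 t^{2} - 46 = -46 + 2 t^{2}$)
$o{\left(1843 \right)} - 2059698 = \left(-46 + 2 \cdot 1843^{2}\right) - 2059698 = \left(-46 + 2 \cdot 3396649\right) - 2059698 = \left(-46 + 6793298\right) - 2059698 = 6793252 - 2059698 = 4733554$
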